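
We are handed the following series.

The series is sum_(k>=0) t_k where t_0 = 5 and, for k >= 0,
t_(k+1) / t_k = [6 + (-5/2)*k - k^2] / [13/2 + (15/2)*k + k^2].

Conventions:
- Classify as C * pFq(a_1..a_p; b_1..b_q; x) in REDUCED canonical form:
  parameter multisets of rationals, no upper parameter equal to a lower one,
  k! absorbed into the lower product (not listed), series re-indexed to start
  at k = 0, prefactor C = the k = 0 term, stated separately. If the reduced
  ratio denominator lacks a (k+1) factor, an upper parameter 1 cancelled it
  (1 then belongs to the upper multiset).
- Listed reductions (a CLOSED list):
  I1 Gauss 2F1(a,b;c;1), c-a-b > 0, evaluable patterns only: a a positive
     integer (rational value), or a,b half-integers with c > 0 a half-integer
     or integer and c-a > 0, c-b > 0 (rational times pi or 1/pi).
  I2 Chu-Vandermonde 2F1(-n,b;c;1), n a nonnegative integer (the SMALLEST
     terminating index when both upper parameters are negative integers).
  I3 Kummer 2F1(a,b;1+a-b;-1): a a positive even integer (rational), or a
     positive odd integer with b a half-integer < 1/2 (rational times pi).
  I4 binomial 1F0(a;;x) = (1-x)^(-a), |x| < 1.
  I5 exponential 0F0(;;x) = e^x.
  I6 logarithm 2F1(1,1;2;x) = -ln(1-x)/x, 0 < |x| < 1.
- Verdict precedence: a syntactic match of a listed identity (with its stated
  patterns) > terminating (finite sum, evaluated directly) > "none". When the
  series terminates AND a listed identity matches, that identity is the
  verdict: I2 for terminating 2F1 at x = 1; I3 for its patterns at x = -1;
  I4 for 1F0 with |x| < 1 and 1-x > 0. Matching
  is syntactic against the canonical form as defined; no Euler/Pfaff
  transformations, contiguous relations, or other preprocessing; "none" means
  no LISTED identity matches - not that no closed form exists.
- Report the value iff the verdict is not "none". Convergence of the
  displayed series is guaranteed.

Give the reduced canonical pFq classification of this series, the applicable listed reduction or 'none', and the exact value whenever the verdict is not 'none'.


The series (x = -1) is 2F1: upper {-3/2, 4}, lower {13/2}, prefactor 5. Verdict: the Kummer evaluation I3 fires (x = -1; c = 13/2 equals 1+a-b for upper {-3/2, 4}: listed pattern). Hence: 165/16.

Key observation: x = (-1) and factor the ratio over Q (C = 5, x = -1): negated roots = parameters.
Term ratio: r(k) = (-1) * (k-3/2) (k+4) / [(k+13/2) (k+1)] ; factor over Q: parameters, x = (-1), and C = 5.


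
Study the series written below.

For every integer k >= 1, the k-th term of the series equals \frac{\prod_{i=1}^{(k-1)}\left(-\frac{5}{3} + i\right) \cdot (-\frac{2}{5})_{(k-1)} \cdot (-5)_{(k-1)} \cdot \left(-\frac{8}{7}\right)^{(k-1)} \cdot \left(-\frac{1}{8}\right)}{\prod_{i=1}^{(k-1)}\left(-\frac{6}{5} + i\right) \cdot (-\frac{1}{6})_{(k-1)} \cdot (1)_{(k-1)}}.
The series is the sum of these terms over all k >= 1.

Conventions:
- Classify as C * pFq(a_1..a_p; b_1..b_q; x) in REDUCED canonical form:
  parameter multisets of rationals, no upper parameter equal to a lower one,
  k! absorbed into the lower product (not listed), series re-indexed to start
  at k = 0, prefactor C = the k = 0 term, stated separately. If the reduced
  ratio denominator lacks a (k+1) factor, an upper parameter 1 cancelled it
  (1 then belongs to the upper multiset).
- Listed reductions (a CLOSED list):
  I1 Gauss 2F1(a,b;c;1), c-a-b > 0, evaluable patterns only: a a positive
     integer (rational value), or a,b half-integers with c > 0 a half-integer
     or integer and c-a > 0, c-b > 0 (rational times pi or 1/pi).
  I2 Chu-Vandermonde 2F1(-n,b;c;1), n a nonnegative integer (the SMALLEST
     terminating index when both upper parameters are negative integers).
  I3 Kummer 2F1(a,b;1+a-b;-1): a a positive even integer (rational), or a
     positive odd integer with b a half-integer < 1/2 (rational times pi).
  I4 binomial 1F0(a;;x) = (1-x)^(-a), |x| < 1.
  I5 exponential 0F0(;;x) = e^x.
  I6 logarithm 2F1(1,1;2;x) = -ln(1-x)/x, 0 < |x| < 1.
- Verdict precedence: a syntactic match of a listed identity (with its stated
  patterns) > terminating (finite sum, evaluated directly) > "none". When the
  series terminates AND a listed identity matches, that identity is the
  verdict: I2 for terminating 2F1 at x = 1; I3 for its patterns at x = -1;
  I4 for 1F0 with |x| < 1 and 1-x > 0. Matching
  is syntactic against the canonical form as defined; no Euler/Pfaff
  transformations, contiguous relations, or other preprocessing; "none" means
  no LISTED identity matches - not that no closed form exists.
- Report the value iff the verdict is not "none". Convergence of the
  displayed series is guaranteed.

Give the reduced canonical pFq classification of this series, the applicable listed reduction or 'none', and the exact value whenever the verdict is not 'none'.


Key observation: from the first term -\frac{1}{8}: the running product (C = -1/8) telescopes to a rising factorial.
Step ratio: r(k) = -\frac{8}{7} * (k-5) (k-\frac{2}{3}) (k-\frac{2}{5}) / [(k-\frac{1}{5}) (k-\frac{1}{6}) (k+1)] - rational in k, leading ratio -\frac{8}{7}; with t_0 = -\frac{1}{8}, classification follows.

At argument -\frac{8}{7}: a 3F2 with upper {-5, -\frac{2}{3}, -\frac{2}{5}}, lower {-\frac{1}{5}, -\frac{1}{6}}, scaled by C = -\frac{1}{8}. Verdict: terminating at k = 5: the factor (-5)_k kills every later term; summing the 6 survivors is exact. Sum: -\frac{155538744993}{10987609864}.


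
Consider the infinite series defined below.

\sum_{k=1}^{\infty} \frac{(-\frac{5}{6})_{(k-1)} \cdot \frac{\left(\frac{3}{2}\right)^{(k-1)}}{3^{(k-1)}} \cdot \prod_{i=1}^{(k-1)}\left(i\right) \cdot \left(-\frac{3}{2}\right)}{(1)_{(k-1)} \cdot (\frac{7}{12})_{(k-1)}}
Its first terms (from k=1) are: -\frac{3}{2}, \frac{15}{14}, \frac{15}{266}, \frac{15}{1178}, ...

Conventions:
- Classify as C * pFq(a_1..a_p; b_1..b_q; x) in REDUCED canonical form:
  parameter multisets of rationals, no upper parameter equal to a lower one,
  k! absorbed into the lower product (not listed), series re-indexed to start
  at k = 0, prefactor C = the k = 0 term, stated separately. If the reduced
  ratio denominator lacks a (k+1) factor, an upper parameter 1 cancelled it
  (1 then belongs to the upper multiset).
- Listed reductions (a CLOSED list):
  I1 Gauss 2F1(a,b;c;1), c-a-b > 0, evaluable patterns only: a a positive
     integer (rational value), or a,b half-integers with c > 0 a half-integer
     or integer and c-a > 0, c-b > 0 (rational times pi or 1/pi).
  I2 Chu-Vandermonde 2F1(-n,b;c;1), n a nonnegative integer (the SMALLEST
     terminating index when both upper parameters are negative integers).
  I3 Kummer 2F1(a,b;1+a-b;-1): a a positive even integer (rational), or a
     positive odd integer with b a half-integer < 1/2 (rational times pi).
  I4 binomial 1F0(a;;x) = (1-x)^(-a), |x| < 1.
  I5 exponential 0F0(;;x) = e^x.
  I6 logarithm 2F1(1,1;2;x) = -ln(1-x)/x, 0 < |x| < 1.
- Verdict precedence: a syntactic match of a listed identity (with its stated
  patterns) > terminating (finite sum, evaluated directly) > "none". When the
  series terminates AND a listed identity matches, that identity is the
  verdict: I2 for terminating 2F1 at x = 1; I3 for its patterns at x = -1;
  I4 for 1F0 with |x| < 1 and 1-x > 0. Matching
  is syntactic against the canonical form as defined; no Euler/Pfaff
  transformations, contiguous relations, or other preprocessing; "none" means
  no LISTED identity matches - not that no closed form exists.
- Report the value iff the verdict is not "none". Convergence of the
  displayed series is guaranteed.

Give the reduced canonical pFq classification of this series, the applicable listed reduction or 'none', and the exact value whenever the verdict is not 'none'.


This is -\frac{3}{2} * 2F1(-\frac{5}{6}, 1; \frac{7}{12}; \frac{1}{2}) in reduced canonical form. Verdict: none. A 2F1 with upper {-\frac{5}{6}, 1} fits none of I1-I6 at x = \frac{1}{2}; the sum runs forever.

First insight: with t_0 = -\frac{3}{2}, the running product (prefactor -3/2) telescopes to a rising factorial.
Step ratio: r(k) = \frac{1}{2} * (k-\frac{5}{6}) (k+1) / [(k+\frac{7}{12}) (k+1)] - rational in k. x = \frac{1}{2}; t_0 = -\frac{3}{2}; negate the roots.


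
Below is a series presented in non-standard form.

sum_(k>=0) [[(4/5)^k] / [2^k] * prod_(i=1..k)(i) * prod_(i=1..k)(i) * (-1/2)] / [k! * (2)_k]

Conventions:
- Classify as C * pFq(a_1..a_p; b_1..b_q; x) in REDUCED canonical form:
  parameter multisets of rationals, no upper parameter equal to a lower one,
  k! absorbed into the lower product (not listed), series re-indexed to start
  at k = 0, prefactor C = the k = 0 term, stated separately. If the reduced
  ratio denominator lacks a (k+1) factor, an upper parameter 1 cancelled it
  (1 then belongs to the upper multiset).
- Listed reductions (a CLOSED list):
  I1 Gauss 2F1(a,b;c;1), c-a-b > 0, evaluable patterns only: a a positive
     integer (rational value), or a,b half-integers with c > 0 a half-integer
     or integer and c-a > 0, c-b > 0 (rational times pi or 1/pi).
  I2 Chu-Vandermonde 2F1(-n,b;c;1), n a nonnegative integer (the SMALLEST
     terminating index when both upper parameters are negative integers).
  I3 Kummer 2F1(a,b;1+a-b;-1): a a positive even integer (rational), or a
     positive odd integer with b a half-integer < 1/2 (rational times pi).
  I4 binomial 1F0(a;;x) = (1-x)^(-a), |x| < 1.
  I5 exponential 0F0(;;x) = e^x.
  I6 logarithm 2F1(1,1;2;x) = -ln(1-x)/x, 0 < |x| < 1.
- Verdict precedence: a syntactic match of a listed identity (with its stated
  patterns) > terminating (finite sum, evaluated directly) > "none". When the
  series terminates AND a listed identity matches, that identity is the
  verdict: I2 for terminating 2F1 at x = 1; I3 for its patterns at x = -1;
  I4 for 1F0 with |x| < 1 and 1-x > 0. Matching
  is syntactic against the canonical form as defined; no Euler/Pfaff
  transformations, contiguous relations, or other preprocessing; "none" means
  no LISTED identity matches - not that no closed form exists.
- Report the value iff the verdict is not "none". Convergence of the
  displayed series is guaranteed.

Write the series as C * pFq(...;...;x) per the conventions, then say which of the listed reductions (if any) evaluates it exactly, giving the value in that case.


At argument 2/5: a 2F1 with upper {1, 1}, lower {2}, scaled by C = -1/2. Verdict (x = 2/5): the I6 logarithm reduction applies (the logarithm: parameters (1,1;2), x = 2/5). Hence: (5/4) * ln(3/5).

Key step: with t_0 = -1/2, the running product (C = -1/2) telescopes to a rising factorial.
Step ratio: r(k) = (2/5) * (k+1) (k+1) / [(k+2) (k+1)] - rational in k. x = (2/5); t_0 = -1/2; negate the roots.


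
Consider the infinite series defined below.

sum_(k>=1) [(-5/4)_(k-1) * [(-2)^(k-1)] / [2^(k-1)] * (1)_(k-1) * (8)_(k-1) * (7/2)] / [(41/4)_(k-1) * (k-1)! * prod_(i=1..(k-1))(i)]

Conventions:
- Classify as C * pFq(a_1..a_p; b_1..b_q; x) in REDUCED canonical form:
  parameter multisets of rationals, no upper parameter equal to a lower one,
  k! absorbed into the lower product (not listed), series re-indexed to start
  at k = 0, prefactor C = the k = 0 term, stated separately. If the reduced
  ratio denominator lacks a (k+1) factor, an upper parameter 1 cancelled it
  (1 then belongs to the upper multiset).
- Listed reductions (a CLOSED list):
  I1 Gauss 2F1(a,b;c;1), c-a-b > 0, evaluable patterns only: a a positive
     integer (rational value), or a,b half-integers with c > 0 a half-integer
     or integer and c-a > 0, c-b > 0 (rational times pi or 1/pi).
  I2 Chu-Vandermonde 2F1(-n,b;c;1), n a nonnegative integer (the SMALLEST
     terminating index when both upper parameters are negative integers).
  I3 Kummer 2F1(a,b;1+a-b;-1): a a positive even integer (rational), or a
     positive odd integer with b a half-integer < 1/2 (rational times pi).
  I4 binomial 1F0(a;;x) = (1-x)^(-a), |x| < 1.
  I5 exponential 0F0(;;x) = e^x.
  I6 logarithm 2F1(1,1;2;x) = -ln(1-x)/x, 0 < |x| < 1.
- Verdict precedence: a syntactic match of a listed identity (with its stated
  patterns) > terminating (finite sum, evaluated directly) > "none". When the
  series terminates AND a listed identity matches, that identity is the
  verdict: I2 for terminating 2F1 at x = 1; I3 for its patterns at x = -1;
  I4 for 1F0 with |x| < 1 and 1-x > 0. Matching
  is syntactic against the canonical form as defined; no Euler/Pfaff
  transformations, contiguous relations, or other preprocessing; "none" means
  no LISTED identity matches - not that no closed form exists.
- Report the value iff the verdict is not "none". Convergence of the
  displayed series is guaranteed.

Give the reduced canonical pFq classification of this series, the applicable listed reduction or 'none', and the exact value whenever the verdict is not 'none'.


The series (x = -1) is 2F1: upper {-5/4, 8}, lower {41/4}, prefactor 7/2. Verdict: Kummer's theorem (I3) fires (x = -1; c = 41/4 equals 1+a-b for upper {-5/4, 8}: listed pattern). Exact value: 59015/8192.

Structural cue: t_0 being 7/2, the parameter 1 appears in both the upper and lower lists and cancels.
Ratio: r(k) = (-1) * (k-5/4) (k+8) / [(k+41/4) (k+1)] - rational in k, leading ratio (-1); with t_0 = 7/2, classification follows.


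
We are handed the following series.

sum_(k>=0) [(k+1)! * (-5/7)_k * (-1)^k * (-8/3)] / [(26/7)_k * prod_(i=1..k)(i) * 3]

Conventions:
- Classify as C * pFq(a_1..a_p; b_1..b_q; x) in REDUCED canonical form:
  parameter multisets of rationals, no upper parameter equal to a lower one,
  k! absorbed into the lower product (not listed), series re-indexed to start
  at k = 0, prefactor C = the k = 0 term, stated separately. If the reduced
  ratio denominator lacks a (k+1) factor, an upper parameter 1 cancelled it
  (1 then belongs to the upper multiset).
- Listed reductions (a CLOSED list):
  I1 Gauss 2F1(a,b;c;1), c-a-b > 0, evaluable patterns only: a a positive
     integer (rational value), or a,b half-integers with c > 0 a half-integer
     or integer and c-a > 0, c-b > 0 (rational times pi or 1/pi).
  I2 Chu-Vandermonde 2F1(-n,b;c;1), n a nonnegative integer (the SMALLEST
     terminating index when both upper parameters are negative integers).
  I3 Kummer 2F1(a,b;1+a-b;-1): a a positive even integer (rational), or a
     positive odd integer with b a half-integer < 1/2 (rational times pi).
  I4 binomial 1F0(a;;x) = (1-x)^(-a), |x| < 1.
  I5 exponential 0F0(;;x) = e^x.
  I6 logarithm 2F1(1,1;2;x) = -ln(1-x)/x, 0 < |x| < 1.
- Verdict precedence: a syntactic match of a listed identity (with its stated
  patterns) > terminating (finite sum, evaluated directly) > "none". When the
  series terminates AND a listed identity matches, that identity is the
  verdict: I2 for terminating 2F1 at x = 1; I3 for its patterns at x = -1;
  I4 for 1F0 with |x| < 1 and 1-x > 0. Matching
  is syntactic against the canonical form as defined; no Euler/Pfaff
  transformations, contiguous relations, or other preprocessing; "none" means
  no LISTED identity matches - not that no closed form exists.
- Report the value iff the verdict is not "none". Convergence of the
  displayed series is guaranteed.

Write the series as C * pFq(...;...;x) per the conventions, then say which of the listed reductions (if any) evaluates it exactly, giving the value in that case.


Classification (C = -8/9): 2F1 with upper {-5/7, 2}, lower {26/7}, argument x = -1. Verdict: Kummer (I3) applies (x = -1; c = 26/7 equals 1+a-b for upper {-5/7, 2}: listed pattern). Sum: -76/63.

Key step: with t_0 = -8/9, the factorial ratio (C = -8/9) (k+a-1)!/(a-1)! is a rising factorial (a)_k.
Consecutive-term ratio: r(k) = (-1) * (k-5/7) (k+2) / [(k+26/7) (k+1)] - rational; roots negated = parameters, x = (-1), C = -8/9.


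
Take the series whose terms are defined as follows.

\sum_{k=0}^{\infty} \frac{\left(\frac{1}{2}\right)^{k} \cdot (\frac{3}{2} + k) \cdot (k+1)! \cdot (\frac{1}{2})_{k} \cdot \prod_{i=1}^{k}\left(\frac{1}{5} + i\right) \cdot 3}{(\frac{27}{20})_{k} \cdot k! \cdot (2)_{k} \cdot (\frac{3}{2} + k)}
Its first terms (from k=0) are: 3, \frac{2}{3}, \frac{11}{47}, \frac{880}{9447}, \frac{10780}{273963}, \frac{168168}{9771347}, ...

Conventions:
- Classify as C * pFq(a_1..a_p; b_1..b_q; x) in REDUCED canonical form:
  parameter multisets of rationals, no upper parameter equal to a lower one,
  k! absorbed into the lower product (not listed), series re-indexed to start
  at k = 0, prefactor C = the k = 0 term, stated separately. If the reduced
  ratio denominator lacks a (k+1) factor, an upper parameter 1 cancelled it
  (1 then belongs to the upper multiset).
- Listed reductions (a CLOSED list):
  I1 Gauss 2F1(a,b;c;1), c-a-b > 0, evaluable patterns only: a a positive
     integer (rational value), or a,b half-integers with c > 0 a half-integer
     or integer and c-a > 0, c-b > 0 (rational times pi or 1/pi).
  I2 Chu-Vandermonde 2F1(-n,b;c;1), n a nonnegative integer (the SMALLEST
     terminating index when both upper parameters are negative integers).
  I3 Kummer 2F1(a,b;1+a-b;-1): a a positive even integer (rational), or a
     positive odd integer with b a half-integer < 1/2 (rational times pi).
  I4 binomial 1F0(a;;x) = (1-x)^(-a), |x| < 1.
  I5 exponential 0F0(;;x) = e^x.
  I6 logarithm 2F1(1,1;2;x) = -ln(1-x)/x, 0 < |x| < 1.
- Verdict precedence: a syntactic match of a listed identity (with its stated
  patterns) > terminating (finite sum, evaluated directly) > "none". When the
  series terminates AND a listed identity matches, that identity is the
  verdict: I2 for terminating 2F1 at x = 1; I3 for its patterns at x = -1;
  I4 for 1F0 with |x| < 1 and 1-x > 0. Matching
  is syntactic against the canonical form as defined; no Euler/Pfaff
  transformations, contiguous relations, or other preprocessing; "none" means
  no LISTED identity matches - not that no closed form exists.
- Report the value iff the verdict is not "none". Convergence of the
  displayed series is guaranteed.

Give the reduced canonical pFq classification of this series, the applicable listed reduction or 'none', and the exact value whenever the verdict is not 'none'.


Structural cue: x = \frac{1}{2} and the running product (C = 3) telescopes to a rising factorial.
Ratio: r(k) = \frac{1}{2} * (k+\frac{1}{2}) (k+\frac{6}{5}) / [(k+\frac{27}{20}) (k+1)] - rational in k. x = \frac{1}{2}; t_0 = 3; negate the roots.

With C = 3: the canonical form is 2F1(\frac{1}{2}, \frac{6}{5}; \frac{27}{20}; \frac{1}{2}). Verdict: none here - no I1-I6 shape fits x = \frac{1}{2} with lower {\frac{27}{20}}.


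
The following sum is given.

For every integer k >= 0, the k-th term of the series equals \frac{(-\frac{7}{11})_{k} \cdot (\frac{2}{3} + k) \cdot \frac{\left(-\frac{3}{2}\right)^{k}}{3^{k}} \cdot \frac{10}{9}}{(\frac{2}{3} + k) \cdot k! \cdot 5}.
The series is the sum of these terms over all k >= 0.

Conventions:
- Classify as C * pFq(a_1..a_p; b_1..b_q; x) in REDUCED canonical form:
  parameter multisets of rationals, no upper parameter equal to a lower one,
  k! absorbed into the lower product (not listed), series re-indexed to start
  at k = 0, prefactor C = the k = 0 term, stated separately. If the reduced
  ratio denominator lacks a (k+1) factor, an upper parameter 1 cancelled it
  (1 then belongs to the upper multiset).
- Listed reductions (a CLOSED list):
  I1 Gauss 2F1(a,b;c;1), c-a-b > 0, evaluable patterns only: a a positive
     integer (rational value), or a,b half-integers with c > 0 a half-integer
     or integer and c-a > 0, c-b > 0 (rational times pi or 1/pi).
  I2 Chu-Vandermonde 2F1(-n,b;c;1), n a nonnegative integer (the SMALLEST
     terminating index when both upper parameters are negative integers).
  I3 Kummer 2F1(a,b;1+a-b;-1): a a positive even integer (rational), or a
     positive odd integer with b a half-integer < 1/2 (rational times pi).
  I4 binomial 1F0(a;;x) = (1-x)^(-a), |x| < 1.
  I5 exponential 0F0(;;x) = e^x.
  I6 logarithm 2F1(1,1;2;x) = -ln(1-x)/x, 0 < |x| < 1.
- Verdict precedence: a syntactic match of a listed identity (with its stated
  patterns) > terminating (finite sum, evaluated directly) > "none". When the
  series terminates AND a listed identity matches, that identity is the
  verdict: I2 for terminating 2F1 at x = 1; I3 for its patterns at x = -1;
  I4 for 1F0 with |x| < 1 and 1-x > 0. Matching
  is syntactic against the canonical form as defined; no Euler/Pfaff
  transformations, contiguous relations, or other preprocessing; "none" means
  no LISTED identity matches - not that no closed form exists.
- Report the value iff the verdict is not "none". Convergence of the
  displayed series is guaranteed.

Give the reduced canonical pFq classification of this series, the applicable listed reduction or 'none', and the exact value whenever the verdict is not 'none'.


The series (x = -\frac{1}{2}) is 1F0: upper {-\frac{7}{11}}, lower {-}, prefactor \frac{2}{9}. Verdict (x = -\frac{1}{2}): binomial (I4) applies (the 1F0 binomial series: exponent 7/11, x = -\frac{1}{2}). Its exact value is \frac{2}{9} \cdot \left(\frac{3}{2}\right)^{\frac{7}{11}}.

Structural cue: x = -\frac{1}{2} and k + 2/3 divides numerator and denominator alike; C = 2/9 after cancelling.
Term ratio: r(k) = -\frac{1}{2} * (k-\frac{7}{11}) / [(k+1)] - rational; roots negated = parameters, x = -\frac{1}{2}, C = \frac{2}{9}.


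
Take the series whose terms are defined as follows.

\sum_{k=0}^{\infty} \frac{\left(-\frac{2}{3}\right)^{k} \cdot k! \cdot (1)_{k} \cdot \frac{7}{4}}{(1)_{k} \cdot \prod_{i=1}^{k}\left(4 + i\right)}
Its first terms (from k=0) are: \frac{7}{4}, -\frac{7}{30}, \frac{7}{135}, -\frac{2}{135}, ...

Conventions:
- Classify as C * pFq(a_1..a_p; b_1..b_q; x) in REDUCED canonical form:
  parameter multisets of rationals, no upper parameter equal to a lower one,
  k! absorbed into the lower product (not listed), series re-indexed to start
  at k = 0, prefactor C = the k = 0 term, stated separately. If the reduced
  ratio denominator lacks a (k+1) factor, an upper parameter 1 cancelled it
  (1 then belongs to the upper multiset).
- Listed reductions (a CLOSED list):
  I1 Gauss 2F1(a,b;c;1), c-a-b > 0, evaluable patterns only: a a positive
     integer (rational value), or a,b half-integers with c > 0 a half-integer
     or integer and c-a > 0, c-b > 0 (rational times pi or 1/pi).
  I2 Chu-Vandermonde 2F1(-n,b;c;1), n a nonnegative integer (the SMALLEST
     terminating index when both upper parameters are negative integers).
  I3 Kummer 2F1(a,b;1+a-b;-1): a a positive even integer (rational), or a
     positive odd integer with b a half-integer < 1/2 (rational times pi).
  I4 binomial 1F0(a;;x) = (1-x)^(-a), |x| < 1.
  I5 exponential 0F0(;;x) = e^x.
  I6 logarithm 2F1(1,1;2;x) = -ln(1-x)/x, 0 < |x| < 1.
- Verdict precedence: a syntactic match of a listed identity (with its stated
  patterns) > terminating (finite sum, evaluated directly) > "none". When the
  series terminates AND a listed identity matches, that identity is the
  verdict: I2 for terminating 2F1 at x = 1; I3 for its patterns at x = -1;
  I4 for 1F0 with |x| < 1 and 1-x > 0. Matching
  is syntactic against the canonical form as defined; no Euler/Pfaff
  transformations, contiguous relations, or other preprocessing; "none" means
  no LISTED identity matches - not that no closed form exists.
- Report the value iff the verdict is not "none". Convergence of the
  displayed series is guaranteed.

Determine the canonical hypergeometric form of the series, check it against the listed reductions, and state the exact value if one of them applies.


At argument -\frac{2}{3}: a 2F1 with upper {1, 1}, lower {5}, scaled by C = \frac{7}{4}. Verdict: none here - no I1-I6 shape fits x = -\frac{2}{3} with lower {5}.

Key step: with t_0 = \frac{7}{4}, the lower running product (C = 7/4) is a rising factorial.
Term ratio: r(k) = -\frac{2}{3} * (k+1) (k+1) / [(k+5) (k+1)] ; factor over Q: parameters, x = -\frac{2}{3}, and C = \frac{7}{4}.


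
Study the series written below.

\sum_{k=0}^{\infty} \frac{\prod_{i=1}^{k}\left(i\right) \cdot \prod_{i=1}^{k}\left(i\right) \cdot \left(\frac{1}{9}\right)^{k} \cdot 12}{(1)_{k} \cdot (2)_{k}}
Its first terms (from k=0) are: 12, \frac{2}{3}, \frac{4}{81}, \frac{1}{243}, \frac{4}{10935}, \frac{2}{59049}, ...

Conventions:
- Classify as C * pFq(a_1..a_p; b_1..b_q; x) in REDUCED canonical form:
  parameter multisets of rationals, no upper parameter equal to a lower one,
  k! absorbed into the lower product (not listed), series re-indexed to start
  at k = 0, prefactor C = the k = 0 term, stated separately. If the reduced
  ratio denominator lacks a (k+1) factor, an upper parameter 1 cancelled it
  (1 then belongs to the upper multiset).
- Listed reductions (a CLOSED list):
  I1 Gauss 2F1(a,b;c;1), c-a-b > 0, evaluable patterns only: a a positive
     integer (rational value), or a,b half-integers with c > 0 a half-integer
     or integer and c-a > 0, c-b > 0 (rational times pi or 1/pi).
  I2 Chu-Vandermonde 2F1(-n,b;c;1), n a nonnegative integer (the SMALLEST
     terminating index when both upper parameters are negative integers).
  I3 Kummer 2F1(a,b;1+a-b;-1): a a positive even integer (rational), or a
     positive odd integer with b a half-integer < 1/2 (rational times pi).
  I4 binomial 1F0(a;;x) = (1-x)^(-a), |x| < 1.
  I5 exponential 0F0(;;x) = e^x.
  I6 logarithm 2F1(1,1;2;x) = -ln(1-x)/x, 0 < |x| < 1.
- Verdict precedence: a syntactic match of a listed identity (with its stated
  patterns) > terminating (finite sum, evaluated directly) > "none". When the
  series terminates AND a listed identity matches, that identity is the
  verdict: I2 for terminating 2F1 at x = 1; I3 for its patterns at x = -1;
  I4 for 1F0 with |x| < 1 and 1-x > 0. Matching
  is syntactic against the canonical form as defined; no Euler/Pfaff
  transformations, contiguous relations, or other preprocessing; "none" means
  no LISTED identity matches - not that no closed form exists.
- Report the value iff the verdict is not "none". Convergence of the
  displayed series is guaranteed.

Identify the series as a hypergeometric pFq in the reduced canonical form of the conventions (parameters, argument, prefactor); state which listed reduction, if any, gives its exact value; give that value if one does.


Structural cue: x = \frac{1}{9} and the running product (C = 12, x = 1/9) telescopes to a rising factorial.
Term ratio: r(k) = \frac{1}{9} * (k+1) (k+1) / [(k+2) (k+1)] - rational; roots negated = parameters, x = \frac{1}{9}, C = 12.

The series (x = \frac{1}{9}) is 2F1: upper {1, 1}, lower {2}, prefactor 12. Verdict: logarithm (I6) fires (the logarithm: parameters (1,1;2), x = \frac{1}{9}). Value: \left(-108\right) \cdot \ln\left(\frac{8}{9}\right).


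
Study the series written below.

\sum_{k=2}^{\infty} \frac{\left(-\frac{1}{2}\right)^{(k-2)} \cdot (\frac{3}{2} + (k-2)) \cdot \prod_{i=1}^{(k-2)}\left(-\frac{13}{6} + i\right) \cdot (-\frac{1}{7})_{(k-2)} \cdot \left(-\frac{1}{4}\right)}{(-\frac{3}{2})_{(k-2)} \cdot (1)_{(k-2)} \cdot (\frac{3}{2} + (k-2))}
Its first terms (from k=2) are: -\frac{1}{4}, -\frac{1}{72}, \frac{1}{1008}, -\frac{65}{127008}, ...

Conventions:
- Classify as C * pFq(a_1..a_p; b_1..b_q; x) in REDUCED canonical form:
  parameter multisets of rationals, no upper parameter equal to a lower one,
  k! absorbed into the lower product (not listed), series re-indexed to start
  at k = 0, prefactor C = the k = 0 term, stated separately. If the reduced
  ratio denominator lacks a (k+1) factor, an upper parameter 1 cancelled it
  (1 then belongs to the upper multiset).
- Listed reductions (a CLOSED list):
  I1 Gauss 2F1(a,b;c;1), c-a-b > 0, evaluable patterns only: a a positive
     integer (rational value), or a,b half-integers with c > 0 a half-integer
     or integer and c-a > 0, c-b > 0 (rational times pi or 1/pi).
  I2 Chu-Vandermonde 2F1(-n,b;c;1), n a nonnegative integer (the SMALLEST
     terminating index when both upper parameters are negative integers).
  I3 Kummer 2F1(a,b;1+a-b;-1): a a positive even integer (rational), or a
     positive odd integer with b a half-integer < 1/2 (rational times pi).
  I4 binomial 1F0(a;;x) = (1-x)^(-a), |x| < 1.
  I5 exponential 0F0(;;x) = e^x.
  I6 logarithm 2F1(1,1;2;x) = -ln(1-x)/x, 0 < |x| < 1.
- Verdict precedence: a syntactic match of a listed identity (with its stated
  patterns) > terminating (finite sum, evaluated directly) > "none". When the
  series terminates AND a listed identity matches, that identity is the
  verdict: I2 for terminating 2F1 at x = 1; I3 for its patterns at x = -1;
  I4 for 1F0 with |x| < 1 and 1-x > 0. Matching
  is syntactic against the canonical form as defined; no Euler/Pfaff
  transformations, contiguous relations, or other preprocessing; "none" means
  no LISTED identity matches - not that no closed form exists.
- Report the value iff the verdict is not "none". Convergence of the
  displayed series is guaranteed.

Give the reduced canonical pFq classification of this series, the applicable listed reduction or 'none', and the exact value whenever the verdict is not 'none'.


With C = -\frac{1}{4}: the canonical form is 2F1(-\frac{7}{6}, -\frac{1}{7}; -\frac{3}{2}; -\frac{1}{2}). Verdict: none here - no I1-I6 shape fits x = -\frac{1}{2} with lower {-\frac{3}{2}}.

The tell: x = -\frac{1}{2} and (1)_k (prefactor -1/4) is k! itself.
Term ratio: r(k) = -\frac{1}{2} * (k-\frac{7}{6}) (k-\frac{1}{7}) / [(k-\frac{3}{2}) (k+1)] - rational in k, leading ratio -\frac{1}{2}; with t_0 = -\frac{1}{4}, classification follows.


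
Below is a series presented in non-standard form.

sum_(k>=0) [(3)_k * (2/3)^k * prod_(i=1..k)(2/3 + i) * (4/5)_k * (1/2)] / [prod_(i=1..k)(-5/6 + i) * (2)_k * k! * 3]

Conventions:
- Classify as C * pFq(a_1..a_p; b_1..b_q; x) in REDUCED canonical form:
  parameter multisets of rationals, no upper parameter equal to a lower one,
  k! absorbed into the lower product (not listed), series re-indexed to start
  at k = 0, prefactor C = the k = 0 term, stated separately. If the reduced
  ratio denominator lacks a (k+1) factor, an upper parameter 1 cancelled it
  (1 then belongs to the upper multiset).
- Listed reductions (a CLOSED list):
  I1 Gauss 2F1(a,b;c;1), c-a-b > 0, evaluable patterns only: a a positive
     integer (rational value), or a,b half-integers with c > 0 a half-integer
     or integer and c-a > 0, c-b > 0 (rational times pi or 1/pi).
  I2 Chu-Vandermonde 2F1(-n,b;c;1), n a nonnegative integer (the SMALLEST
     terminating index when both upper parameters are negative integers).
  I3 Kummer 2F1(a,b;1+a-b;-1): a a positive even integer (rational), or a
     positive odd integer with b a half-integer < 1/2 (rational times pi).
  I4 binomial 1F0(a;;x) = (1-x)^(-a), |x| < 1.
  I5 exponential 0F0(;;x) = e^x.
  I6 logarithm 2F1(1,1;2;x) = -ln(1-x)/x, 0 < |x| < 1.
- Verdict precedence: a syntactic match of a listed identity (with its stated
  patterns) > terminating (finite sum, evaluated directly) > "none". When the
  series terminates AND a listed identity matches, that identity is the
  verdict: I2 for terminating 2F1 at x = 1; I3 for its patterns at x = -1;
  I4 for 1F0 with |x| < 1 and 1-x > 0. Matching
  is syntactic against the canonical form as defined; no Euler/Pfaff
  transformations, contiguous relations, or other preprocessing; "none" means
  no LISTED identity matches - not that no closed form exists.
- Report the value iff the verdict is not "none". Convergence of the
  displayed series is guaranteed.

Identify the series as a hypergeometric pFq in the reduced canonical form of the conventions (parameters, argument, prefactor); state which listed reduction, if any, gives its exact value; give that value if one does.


Classification (C = 1/6): 3F2 with upper {4/5, 5/3, 3}, lower {1/6, 2}, argument x = 2/3. Verdict: none. No listed pattern accepts 3F2(4/5, 5/3, 3; 1/6, 2; 2/3).

Key observation: t_0 being 1/6, the constant factors (C = 1/6) combine into one prefactor.
Consecutive-term ratio: r(k) = (2/3) * (k+4/5) (k+5/3) (k+3) / [(k+1/6) (k+2) (k+1)] - rational; roots negated = parameters, x = (2/3), C = 1/6.


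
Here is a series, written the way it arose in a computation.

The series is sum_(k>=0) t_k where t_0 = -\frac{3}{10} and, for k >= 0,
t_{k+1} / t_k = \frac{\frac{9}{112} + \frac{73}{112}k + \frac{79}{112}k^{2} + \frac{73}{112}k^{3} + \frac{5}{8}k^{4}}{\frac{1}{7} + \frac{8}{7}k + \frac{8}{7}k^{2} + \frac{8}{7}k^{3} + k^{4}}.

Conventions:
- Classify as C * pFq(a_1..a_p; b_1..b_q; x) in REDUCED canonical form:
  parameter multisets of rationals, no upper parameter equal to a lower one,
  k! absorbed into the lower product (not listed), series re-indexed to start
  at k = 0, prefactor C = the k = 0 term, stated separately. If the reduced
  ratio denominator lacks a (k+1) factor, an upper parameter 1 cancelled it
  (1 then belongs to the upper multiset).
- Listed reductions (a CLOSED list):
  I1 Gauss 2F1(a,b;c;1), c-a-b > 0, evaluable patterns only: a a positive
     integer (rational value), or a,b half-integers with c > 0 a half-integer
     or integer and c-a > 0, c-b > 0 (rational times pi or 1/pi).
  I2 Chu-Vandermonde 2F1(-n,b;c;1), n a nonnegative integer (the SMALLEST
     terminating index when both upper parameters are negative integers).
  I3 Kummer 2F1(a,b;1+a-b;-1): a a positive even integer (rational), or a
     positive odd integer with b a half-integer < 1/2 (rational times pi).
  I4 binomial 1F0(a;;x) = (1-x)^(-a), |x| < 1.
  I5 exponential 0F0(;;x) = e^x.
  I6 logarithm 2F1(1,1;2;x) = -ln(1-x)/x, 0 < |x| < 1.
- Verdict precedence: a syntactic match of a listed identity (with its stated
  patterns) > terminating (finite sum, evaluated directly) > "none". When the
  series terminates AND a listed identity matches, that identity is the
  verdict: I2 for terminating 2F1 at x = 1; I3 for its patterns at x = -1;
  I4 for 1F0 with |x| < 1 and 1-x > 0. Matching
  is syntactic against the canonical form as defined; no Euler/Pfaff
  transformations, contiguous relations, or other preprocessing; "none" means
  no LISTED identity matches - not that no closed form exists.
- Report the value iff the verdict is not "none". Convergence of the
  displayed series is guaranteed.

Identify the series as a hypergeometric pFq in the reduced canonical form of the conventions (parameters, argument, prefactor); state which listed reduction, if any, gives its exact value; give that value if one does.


With C = -\frac{3}{10}: the canonical form is 1F0(\frac{9}{10}; -; \frac{5}{8}). Verdict: this is the binomial series (I4) (the 1F0 binomial series: exponent -9/10, x = \frac{5}{8}). Exact value: \left(-\frac{3}{10}\right) \cdot \left(\frac{3}{8}\right)^{-\frac{9}{10}}.

The tell: x = \frac{5}{8} and cancel k^2 + 1 from the displayed ratio first; then C = -3/10, x = 5/8.
Adjacent-term ratio: r(k) = \frac{5}{8} * (k+\frac{9}{10}) / [(k+1)] - rational; roots negated = parameters, x = \frac{5}{8}, C = -\frac{3}{10}.


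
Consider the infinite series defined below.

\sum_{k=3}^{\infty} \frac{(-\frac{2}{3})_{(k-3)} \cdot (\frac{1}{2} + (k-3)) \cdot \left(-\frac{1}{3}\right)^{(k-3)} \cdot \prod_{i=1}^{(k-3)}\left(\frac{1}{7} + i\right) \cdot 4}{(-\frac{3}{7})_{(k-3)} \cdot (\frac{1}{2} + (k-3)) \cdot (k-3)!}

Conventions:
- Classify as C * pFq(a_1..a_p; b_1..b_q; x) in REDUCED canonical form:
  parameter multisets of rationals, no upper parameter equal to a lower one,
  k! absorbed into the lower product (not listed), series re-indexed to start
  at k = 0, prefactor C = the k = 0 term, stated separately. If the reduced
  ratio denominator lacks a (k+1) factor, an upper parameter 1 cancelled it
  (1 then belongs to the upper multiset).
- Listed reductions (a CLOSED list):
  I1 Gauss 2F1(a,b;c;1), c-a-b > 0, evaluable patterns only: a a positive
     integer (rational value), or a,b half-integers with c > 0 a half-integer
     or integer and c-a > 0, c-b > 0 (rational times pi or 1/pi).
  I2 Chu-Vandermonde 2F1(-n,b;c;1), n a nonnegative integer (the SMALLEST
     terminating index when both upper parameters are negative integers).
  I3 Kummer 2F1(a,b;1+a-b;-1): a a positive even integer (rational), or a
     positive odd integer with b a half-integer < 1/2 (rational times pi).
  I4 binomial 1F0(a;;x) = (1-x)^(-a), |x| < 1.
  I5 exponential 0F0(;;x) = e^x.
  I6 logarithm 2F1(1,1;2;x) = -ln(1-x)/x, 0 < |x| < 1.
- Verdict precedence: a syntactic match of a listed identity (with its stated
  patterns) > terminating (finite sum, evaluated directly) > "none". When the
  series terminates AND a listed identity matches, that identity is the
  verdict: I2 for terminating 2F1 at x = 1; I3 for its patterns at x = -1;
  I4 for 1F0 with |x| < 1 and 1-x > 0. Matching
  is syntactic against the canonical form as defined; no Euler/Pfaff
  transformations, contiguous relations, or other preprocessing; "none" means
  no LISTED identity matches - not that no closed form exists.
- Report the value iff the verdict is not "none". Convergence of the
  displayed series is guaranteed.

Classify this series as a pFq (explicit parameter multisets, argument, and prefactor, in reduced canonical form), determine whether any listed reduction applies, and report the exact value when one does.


x = -\frac{1}{3} here; the reduced form reads 2F1, upper {-\frac{2}{3}, \frac{8}{7}}, lower {-\frac{3}{7}}, C = 4. Verdict: none (x = -\frac{1}{3}): each listed identity misses the multisets {-\frac{2}{3}, \frac{8}{7}} ; {-\frac{3}{7}}.

The tell: x = -\frac{1}{3} and k + 1/2 divides numerator and denominator alike; prefactor 4 after cancelling.
Step ratio: r(k) = -\frac{1}{3} * (k-\frac{2}{3}) (k+\frac{8}{7}) / [(k-\frac{3}{7}) (k+1)] - rational in k, leading ratio -\frac{1}{3}; with t_0 = 4, classification follows.


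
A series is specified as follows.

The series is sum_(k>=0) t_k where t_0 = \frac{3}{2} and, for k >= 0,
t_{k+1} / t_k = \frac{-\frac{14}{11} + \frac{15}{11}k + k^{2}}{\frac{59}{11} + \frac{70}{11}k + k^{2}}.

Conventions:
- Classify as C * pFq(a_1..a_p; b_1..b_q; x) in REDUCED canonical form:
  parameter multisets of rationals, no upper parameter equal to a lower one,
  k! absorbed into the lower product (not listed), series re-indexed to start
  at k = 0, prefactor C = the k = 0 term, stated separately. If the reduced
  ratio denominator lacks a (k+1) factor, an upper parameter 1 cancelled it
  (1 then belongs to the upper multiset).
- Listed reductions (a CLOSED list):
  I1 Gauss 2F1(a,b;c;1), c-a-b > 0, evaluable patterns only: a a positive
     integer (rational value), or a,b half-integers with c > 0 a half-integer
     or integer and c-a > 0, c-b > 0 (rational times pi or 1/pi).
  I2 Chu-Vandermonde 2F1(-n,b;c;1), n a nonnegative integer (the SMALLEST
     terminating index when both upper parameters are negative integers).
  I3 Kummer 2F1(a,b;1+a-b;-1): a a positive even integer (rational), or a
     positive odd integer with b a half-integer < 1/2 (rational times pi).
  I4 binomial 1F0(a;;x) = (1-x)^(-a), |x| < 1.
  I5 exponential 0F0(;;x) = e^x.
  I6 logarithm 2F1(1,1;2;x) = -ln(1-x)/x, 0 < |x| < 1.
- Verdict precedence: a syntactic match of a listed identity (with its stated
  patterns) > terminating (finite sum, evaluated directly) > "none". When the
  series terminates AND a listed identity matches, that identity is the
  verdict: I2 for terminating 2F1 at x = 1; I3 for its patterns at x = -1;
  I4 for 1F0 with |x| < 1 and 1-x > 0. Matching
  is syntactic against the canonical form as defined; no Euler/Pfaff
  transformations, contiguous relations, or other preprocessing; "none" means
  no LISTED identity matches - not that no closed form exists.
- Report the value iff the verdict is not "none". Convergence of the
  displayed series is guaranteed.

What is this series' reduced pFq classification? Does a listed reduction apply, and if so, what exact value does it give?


Prefactor \frac{3}{2}, argument 1: 2F1 with upper {-\frac{7}{11}, 2} over lower {\frac{59}{11}}. Verdict: Gauss's theorem (I1) fires (x = 1: the Gamma ratio telescopes since c-a-b = 4 > 0 and a = 2 in Z>0). Value: \frac{666}{605}.

Structural cue: t_0 being \frac{3}{2}, the expanded ratio factors over Q; prefactor 3/2, roots give parameters.
Step ratio: r(k) = 1 * (k-\frac{7}{11}) (k+2) / [(k+\frac{59}{11}) (k+1)] - rational in k, leading ratio 1; with t_0 = \frac{3}{2}, classification follows.


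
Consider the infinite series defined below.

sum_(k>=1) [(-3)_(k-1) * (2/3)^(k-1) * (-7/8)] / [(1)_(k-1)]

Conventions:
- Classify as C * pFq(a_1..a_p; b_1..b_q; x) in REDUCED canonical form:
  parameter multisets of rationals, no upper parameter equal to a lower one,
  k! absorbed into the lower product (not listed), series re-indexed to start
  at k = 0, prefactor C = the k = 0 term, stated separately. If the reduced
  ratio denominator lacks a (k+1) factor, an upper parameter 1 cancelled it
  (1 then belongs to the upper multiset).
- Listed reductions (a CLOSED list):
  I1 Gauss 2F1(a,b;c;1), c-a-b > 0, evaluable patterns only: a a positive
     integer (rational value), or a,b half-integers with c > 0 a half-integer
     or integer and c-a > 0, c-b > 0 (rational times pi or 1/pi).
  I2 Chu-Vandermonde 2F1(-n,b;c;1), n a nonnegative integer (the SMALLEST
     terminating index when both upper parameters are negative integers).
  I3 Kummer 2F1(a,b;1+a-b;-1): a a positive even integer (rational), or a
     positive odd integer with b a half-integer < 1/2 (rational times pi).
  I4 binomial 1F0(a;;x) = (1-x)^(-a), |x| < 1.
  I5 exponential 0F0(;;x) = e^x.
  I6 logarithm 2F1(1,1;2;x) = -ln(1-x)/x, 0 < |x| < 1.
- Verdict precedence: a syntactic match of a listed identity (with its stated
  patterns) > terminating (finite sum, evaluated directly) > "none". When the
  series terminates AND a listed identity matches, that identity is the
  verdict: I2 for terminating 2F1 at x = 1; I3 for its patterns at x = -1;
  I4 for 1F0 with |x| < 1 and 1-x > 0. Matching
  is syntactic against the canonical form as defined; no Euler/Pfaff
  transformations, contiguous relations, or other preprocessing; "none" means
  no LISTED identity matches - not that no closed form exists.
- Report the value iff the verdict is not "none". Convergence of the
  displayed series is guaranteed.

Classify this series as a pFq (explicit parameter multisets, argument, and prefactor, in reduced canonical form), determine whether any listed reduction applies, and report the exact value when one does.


Reduced: x = 2/3, 1F0, upper = {-3}, lower = {-}, C = -7/8. Verdict (x = 2/3): the I4 binomial reduction applies (the 1F0 binomial series: exponent 3, x = 2/3). Its exact value is -7/216.

The tell: t_0 = -7/8 here, and (1)_k (prefactor -7/8) is k! itself.
Term ratio: r(k) = (2/3) * (k-3) / [(k+1)] - poly over poly, x = (2/3) from leading terms; C = -7/8 at k = 0.
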